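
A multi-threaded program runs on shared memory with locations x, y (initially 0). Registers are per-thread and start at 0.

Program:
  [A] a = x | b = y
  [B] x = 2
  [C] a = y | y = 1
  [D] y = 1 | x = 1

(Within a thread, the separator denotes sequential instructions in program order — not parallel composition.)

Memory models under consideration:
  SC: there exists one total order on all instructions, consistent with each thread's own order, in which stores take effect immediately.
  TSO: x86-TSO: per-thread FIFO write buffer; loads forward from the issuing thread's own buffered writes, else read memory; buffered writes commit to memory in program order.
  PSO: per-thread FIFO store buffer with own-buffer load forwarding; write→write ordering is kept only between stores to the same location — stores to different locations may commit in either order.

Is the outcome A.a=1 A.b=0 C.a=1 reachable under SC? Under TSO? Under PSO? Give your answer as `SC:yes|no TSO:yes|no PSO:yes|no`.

outcome vector order: (A.a,A.b,C.a)
under SC → <0 0 0>; <0 0 1>; <0 1 0>; <0 1 1>; <1 1 0>; <1 1 1>; <2 0 0>; <2 0 1>; <2 1 0>; <2 1 1>
under TSO → <0 0 0>; <0 0 1>; <0 1 0>; <0 1 1>; <1 1 0>; <1 1 1>; <2 0 0>; <2 0 1>; <2 1 0>; <2 1 1>
under PSO → <0 0 0>; <0 0 1>; <0 1 0>; <0 1 1>; <1 0 0>; <1 0 1>; <1 1 0>; <1 1 1>; <2 0 0>; <2 0 1>; <2 1 0>; <2 1 1>
target <1 0 1> ∈ {PSO}

SC:no TSO:no PSO:yes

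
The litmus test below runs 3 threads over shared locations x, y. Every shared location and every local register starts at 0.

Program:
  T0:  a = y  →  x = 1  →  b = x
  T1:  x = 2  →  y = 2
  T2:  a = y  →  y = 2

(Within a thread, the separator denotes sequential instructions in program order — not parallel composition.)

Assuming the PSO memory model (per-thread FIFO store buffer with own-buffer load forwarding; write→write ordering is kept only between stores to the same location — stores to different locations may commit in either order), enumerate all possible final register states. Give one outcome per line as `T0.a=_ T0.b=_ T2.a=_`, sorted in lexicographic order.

outcome vector order: (T0.a,T0.b,T2.a)
|PSO outcomes| = 8

T0.a=0 T0.b=1 T2.a=0
T0.a=0 T0.b=1 T2.a=2
T0.a=0 T0.b=2 T2.a=0
T0.a=0 T0.b=2 T2.a=2
T0.a=2 T0.b=1 T2.a=0
T0.a=2 T0.b=1 T2.a=2
T0.a=2 T0.b=2 T2.a=0
T0.a=2 T0.b=2 T2.a=2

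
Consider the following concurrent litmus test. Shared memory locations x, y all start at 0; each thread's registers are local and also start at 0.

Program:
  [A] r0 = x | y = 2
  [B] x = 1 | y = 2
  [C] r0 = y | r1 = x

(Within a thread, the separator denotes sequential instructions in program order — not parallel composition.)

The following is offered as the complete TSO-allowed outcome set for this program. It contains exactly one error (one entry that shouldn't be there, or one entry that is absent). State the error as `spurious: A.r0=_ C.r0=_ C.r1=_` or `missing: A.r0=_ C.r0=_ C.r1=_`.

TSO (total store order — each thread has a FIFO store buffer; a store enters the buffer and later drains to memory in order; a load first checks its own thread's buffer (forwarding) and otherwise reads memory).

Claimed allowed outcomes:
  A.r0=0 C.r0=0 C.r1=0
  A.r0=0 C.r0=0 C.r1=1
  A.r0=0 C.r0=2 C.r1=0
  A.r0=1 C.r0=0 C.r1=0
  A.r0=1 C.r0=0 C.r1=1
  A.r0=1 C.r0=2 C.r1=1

outcome vector order: (A.r0,C.r0,C.r1)
TSO: 7 outcomes — {(0,0,0); (0,0,1); (0,2,0); (0,2,1); (1,0,0); (1,0,1); (1,2,1)}
TSO∖claimed = {(0,2,1)}

missing: A.r0=0 C.r0=2 C.r1=1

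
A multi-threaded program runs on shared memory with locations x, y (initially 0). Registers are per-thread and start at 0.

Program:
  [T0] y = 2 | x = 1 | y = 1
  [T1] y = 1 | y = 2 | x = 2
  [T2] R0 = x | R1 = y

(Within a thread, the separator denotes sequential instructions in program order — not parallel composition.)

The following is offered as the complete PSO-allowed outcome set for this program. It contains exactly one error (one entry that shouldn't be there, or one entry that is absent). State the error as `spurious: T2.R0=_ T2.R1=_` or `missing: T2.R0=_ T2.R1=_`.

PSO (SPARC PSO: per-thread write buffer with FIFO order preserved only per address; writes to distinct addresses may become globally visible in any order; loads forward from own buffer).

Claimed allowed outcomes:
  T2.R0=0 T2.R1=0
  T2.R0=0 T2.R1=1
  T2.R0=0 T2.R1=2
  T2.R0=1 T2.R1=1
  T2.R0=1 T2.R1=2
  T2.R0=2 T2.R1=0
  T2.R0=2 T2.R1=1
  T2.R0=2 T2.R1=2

outcome vector order: (T2.R0,T2.R1)
PSO (9): 0/0; 0/1; 0/2; 1/0; 1/1; 1/2; 2/0; 2/1; 2/2
PSO∖claimed = {1/0}

missing: T2.R0=1 T2.R1=0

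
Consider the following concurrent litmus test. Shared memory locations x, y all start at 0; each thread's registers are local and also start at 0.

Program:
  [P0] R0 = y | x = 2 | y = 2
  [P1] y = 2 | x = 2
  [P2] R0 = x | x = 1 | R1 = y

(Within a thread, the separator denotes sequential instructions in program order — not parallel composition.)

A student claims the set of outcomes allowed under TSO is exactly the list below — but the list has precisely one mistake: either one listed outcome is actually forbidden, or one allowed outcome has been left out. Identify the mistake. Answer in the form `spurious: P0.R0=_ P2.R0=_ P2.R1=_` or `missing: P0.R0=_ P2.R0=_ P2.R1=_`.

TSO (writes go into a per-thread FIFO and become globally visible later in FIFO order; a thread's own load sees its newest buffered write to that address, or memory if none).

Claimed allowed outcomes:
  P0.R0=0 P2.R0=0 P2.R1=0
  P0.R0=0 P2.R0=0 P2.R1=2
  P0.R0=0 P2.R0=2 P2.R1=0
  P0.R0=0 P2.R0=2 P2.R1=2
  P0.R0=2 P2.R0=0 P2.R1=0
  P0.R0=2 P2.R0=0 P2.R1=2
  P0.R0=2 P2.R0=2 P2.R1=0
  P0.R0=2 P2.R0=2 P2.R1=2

spurious: P0.R0=2 P2.R0=2 P2.R1=0

outcome vector order: (P0.R0,P2.R0,P2.R1)
under TSO → (0,0,0); (0,0,2); (0,2,0); (0,2,2); (2,0,0); (2,0,2); (2,2,2)
claimed∖TSO = {(2,2,0)}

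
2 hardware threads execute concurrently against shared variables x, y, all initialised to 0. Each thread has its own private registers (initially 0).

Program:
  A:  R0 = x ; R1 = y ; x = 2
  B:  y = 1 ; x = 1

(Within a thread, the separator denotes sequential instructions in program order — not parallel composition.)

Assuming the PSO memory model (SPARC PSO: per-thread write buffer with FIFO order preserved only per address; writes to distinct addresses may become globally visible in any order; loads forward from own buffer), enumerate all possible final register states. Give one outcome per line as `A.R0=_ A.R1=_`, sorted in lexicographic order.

outcome vector order: (A.R0,A.R1)
|PSO outcomes| = 4

A.R0=0 A.R1=0
A.R0=0 A.R1=1
A.R0=1 A.R1=0
A.R0=1 A.R1=1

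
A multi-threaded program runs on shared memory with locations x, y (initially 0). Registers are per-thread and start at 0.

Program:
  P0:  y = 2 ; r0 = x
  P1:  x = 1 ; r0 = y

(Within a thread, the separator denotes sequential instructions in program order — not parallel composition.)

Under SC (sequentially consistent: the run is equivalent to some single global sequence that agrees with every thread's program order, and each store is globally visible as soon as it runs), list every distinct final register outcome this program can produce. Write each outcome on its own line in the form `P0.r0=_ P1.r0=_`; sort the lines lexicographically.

P0.r0=0 P1.r0=2
P0.r0=1 P1.r0=0
P0.r0=1 P1.r0=2

outcome vector order: (P0.r0,P1.r0)
|SC outcomes| = 3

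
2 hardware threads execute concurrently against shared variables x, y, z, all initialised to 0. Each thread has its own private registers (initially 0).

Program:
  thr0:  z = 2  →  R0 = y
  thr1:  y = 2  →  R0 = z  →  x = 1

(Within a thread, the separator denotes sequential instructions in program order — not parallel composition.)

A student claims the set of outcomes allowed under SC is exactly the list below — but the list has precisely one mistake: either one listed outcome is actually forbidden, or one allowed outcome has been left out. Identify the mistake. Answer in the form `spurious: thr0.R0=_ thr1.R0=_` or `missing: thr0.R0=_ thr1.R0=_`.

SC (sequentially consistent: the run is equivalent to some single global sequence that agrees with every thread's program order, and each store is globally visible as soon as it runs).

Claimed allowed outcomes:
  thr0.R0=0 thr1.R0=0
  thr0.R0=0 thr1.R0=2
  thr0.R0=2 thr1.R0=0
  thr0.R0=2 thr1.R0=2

spurious: thr0.R0=0 thr1.R0=0

outcome vector order: (thr0.R0,thr1.R0)
SC: 3 outcomes — {0/2, 2/0, 2/2}
claimed∖SC = {0/0}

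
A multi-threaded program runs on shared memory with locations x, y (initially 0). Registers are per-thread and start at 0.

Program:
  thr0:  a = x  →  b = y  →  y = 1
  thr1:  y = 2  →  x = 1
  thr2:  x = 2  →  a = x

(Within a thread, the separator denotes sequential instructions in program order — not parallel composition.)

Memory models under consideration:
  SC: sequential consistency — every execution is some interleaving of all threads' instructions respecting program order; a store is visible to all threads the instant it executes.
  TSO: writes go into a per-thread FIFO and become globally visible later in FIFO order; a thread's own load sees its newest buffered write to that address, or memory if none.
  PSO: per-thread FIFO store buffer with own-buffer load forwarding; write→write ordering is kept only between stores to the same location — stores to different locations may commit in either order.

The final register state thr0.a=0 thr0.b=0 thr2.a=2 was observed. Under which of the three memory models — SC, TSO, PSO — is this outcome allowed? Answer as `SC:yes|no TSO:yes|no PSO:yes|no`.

outcome vector order: (thr0.a,thr0.b,thr2.a)
[SC] allowed = {<0 0 1>; <0 0 2>; <0 2 1>; <0 2 2>; <1 2 1>; <1 2 2>; <2 0 1>; <2 0 2>; <2 2 1>; <2 2 2>}
[TSO] allowed = {<0 0 1>; <0 0 2>; <0 2 1>; <0 2 2>; <1 2 1>; <1 2 2>; <2 0 1>; <2 0 2>; <2 2 1>; <2 2 2>}
[PSO] allowed = {<0 0 1>; <0 0 2>; <0 2 1>; <0 2 2>; <1 0 1>; <1 0 2>; <1 2 1>; <1 2 2>; <2 0 1>; <2 0 2>; <2 2 1>; <2 2 2>}
target <0 0 2> ∈ {SC,TSO,PSO}

SC:yes TSO:yes PSO:yes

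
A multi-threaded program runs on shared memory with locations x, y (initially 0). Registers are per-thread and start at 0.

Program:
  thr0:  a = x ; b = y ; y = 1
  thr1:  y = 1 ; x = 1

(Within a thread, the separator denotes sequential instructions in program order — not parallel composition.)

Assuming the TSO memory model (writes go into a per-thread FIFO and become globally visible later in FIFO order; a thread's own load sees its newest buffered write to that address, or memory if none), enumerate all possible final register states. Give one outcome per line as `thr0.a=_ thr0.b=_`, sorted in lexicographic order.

thr0.a=0 thr0.b=0
thr0.a=0 thr0.b=1
thr0.a=1 thr0.b=1

outcome vector order: (thr0.a,thr0.b)
|TSO outcomes| = 3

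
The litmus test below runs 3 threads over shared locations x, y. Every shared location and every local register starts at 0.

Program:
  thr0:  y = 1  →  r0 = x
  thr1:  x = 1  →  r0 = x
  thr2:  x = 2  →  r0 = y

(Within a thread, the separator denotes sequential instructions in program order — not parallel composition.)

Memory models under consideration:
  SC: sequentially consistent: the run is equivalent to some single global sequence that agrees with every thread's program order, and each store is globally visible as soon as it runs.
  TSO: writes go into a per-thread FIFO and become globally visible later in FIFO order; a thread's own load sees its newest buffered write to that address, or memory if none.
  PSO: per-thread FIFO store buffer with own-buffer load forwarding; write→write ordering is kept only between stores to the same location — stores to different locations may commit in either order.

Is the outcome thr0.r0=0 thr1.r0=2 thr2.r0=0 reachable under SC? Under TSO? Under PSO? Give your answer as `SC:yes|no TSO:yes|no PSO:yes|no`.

outcome vector order: (thr0.r0,thr1.r0,thr2.r0)
SC (9): 011; 021; 110; 111; 121; 210; 211; 220; 221
TSO (12): 010; 011; 020; 021; 110; 111; 120; 121; 210; 211; 220; 221
PSO (12): 010; 011; 020; 021; 110; 111; 120; 121; 210; 211; 220; 221
target 020 ∈ {TSO,PSO}

SC:no TSO:yes PSO:yes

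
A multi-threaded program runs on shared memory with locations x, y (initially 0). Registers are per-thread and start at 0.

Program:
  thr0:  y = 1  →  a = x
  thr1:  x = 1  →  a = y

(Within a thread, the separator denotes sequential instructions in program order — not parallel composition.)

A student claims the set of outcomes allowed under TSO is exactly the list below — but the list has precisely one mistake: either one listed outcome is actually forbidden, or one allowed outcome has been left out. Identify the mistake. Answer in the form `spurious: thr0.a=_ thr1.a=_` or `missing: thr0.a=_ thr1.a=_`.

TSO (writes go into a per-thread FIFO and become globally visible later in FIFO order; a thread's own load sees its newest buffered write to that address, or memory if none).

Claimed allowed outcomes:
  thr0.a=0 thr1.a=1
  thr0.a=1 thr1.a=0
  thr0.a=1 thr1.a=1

outcome vector order: (thr0.a,thr1.a)
under TSO → (0,0) (0,1) (1,0) (1,1)
TSO∖claimed = {(0,0)}

missing: thr0.a=0 thr1.a=0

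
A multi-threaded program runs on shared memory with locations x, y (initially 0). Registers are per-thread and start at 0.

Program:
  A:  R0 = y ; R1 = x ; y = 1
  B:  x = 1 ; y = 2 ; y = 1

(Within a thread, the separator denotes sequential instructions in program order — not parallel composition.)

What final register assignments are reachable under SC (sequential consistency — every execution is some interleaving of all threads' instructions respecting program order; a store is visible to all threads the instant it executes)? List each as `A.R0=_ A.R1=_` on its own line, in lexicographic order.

outcome vector order: (A.R0,A.R1)
|SC outcomes| = 4

A.R0=0 A.R1=0
A.R0=0 A.R1=1
A.R0=1 A.R1=1
A.R0=2 A.R1=1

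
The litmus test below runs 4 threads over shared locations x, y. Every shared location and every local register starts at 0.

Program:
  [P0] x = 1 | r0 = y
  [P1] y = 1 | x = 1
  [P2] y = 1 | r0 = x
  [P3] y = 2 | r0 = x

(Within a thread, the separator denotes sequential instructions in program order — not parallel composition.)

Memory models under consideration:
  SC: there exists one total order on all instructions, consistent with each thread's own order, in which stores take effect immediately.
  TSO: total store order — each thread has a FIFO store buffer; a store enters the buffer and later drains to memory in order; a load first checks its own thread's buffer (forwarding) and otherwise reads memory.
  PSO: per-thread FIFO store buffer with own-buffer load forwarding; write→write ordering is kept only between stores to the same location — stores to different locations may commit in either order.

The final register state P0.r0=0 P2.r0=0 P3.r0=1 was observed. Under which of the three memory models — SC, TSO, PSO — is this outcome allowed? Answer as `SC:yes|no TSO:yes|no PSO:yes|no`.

SC:no TSO:yes PSO:yes

outcome vector order: (P0.r0,P2.r0,P3.r0)
SC (9): 0/1/1, 1/0/0, 1/0/1, 1/1/0, 1/1/1, 2/0/0, 2/0/1, 2/1/0, 2/1/1
TSO (12): 0/0/0, 0/0/1, 0/1/0, 0/1/1, 1/0/0, 1/0/1, 1/1/0, 1/1/1, 2/0/0, 2/0/1, 2/1/0, 2/1/1
PSO (12): 0/0/0, 0/0/1, 0/1/0, 0/1/1, 1/0/0, 1/0/1, 1/1/0, 1/1/1, 2/0/0, 2/0/1, 2/1/0, 2/1/1
target 0/0/1 ∈ {TSO,PSO}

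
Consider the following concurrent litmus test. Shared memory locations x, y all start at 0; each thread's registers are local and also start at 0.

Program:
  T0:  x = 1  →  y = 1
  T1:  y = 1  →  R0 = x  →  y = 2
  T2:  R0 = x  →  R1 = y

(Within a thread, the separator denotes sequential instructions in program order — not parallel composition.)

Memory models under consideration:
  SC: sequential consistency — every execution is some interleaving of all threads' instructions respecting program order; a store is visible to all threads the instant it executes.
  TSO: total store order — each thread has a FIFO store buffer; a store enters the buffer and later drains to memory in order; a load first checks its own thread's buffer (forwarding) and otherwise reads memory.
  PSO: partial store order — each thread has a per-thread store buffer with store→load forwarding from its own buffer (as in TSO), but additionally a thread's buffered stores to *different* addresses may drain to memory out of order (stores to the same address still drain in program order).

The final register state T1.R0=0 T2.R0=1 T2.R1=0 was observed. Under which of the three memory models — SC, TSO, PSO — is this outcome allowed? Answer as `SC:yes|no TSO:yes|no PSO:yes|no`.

SC:no TSO:yes PSO:yes

outcome vector order: (T1.R0,T2.R0,T2.R1)
SC (11): <0 0 0>, <0 0 1>, <0 0 2>, <0 1 1>, <0 1 2>, <1 0 0>, <1 0 1>, <1 0 2>, <1 1 0>, <1 1 1>, <1 1 2>
TSO (12): <0 0 0>, <0 0 1>, <0 0 2>, <0 1 0>, <0 1 1>, <0 1 2>, <1 0 0>, <1 0 1>, <1 0 2>, <1 1 0>, <1 1 1>, <1 1 2>
PSO (12): <0 0 0>, <0 0 1>, <0 0 2>, <0 1 0>, <0 1 1>, <0 1 2>, <1 0 0>, <1 0 1>, <1 0 2>, <1 1 0>, <1 1 1>, <1 1 2>
target <0 1 0> ∈ {TSO,PSO}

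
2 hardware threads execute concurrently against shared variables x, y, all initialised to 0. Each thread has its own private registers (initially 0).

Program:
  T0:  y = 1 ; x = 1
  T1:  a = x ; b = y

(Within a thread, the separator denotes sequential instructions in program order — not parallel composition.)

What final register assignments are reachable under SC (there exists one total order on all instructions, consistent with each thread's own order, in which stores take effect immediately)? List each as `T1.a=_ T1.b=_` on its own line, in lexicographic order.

T1.a=0 T1.b=0
T1.a=0 T1.b=1
T1.a=1 T1.b=1

outcome vector order: (T1.a,T1.b)
|SC outcomes| = 3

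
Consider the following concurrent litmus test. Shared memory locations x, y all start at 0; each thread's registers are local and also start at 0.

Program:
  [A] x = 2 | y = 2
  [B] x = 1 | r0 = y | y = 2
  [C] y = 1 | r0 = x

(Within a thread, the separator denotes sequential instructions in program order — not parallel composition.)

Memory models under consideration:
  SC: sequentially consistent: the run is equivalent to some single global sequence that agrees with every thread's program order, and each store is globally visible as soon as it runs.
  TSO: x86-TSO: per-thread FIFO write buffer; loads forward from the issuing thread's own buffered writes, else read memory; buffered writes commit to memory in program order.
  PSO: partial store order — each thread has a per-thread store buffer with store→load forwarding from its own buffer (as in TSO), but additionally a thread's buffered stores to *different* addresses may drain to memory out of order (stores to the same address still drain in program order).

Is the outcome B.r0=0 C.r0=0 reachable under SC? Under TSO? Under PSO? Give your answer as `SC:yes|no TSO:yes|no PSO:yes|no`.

outcome vector order: (B.r0,C.r0)
[SC] allowed = {0/1; 0/2; 1/0; 1/1; 1/2; 2/0; 2/1; 2/2}
[TSO] allowed = {0/0; 0/1; 0/2; 1/0; 1/1; 1/2; 2/0; 2/1; 2/2}
[PSO] allowed = {0/0; 0/1; 0/2; 1/0; 1/1; 1/2; 2/0; 2/1; 2/2}
target 0/0 ∈ {TSO,PSO}

SC:no TSO:yes PSO:yes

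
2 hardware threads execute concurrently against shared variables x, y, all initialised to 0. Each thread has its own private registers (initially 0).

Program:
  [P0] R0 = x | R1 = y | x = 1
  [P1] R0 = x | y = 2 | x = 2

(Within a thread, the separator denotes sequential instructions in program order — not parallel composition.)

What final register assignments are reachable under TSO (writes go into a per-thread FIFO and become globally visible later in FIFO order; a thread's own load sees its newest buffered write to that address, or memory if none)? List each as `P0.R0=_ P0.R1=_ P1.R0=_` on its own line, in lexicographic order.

outcome vector order: (P0.R0,P0.R1,P1.R0)
|TSO outcomes| = 4

P0.R0=0 P0.R1=0 P1.R0=0
P0.R0=0 P0.R1=0 P1.R0=1
P0.R0=0 P0.R1=2 P1.R0=0
P0.R0=2 P0.R1=2 P1.R0=0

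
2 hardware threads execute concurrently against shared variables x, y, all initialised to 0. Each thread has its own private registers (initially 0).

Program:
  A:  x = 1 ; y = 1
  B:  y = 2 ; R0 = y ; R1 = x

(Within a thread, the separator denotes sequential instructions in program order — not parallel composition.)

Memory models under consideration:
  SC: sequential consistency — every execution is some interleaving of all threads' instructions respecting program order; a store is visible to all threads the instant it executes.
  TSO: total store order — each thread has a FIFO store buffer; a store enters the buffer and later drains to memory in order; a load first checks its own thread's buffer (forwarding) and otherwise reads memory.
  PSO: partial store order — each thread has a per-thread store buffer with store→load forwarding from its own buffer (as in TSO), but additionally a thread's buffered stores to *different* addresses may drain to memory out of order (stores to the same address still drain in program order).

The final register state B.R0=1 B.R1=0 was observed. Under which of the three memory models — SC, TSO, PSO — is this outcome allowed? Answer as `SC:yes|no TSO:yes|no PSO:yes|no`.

outcome vector order: (B.R0,B.R1)
[SC] allowed = {<1 1> <2 0> <2 1>}
[TSO] allowed = {<1 1> <2 0> <2 1>}
[PSO] allowed = {<1 0> <1 1> <2 0> <2 1>}
target <1 0> ∈ {PSO}

SC:no TSO:no PSO:yes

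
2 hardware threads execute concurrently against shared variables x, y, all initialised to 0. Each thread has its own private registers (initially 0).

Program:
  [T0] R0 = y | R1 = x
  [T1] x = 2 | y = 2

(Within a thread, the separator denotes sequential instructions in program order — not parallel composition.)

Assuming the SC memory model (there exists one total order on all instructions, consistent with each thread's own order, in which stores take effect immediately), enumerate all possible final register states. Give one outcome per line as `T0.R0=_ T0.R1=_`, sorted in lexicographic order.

T0.R0=0 T0.R1=0
T0.R0=0 T0.R1=2
T0.R0=2 T0.R1=2

outcome vector order: (T0.R0,T0.R1)
|SC outcomes| = 3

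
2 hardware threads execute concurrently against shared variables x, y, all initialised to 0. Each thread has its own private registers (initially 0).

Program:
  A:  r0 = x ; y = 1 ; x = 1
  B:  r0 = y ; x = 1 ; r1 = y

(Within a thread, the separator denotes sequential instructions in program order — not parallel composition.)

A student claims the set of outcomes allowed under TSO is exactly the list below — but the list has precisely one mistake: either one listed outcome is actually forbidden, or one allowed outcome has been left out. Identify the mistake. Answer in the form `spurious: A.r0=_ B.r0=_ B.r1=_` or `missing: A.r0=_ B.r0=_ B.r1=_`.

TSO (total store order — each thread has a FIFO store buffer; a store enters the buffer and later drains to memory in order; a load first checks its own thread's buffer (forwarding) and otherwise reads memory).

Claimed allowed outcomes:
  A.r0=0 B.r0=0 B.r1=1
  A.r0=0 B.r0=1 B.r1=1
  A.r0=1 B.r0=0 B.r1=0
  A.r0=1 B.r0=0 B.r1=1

outcome vector order: (A.r0,B.r0,B.r1)
TSO: 5 outcomes — {000, 001, 011, 100, 101}
TSO∖claimed = {000}

missing: A.r0=0 B.r0=0 B.r1=0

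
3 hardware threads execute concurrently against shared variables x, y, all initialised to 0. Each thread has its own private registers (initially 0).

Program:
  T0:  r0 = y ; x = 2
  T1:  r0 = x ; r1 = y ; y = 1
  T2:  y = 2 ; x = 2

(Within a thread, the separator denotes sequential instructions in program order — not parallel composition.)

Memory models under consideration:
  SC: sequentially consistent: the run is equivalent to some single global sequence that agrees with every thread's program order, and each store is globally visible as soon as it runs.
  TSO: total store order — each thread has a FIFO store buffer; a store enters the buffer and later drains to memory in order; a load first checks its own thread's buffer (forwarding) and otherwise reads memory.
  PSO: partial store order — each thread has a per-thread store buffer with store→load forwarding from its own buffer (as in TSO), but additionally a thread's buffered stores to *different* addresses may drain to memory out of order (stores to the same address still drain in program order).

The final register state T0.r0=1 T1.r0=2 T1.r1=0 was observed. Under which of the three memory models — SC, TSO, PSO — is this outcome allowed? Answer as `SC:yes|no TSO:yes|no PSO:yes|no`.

outcome vector order: (T0.r0,T1.r0,T1.r1)
[SC] allowed = {<0 0 0>, <0 0 2>, <0 2 0>, <0 2 2>, <1 0 0>, <1 0 2>, <1 2 2>, <2 0 0>, <2 0 2>, <2 2 2>}
[TSO] allowed = {<0 0 0>, <0 0 2>, <0 2 0>, <0 2 2>, <1 0 0>, <1 0 2>, <1 2 2>, <2 0 0>, <2 0 2>, <2 2 2>}
[PSO] allowed = {<0 0 0>, <0 0 2>, <0 2 0>, <0 2 2>, <1 0 0>, <1 0 2>, <1 2 0>, <1 2 2>, <2 0 0>, <2 0 2>, <2 2 0>, <2 2 2>}
target <1 2 0> ∈ {PSO}

SC:no TSO:no PSO:yes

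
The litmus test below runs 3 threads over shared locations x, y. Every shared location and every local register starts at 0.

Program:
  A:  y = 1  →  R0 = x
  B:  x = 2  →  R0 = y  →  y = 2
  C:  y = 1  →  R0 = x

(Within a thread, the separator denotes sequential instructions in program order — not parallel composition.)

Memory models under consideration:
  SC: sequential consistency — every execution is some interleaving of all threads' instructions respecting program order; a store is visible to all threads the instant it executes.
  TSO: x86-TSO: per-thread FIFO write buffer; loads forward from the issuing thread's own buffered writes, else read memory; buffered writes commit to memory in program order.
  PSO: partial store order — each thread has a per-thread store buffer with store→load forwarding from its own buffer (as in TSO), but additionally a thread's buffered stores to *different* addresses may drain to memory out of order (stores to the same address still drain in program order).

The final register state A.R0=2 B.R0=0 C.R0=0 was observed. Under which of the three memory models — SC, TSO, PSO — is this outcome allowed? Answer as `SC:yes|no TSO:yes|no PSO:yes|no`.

SC:no TSO:yes PSO:yes

outcome vector order: (A.R0,B.R0,C.R0)
SC: 5 outcomes — {<0 1 0>; <0 1 2>; <2 0 2>; <2 1 0>; <2 1 2>}
TSO: 8 outcomes — {<0 0 0>; <0 0 2>; <0 1 0>; <0 1 2>; <2 0 0>; <2 0 2>; <2 1 0>; <2 1 2>}
PSO: 8 outcomes — {<0 0 0>; <0 0 2>; <0 1 0>; <0 1 2>; <2 0 0>; <2 0 2>; <2 1 0>; <2 1 2>}
target <2 0 0> ∈ {TSO,PSO}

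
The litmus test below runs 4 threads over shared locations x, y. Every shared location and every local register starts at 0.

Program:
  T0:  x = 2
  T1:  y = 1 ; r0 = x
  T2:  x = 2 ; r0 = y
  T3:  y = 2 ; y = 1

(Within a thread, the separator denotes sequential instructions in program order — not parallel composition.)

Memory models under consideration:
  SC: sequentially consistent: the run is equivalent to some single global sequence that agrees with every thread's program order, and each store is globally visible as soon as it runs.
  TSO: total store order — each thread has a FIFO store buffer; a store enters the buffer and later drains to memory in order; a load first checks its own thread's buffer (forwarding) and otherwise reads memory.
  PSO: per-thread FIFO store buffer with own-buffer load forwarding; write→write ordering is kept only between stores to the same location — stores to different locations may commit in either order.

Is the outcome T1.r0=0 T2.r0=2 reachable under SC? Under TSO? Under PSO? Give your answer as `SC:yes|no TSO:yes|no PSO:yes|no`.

outcome vector order: (T1.r0,T2.r0)
[SC] allowed = {<0 1>, <0 2>, <2 0>, <2 1>, <2 2>}
[TSO] allowed = {<0 0>, <0 1>, <0 2>, <2 0>, <2 1>, <2 2>}
[PSO] allowed = {<0 0>, <0 1>, <0 2>, <2 0>, <2 1>, <2 2>}
target <0 2> ∈ {SC,TSO,PSO}

SC:yes TSO:yes PSO:yes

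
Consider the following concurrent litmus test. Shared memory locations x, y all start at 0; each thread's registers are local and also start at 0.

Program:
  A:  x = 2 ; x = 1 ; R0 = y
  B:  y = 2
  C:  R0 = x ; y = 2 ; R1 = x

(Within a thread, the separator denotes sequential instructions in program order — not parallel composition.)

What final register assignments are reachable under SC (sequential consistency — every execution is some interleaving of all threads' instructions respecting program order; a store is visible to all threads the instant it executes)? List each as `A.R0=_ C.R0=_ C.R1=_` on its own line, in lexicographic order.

A.R0=0 C.R0=0 C.R1=1
A.R0=0 C.R0=1 C.R1=1
A.R0=0 C.R0=2 C.R1=1
A.R0=2 C.R0=0 C.R1=0
A.R0=2 C.R0=0 C.R1=1
A.R0=2 C.R0=0 C.R1=2
A.R0=2 C.R0=1 C.R1=1
A.R0=2 C.R0=2 C.R1=1
A.R0=2 C.R0=2 C.R1=2

outcome vector order: (A.R0,C.R0,C.R1)
|SC outcomes| = 9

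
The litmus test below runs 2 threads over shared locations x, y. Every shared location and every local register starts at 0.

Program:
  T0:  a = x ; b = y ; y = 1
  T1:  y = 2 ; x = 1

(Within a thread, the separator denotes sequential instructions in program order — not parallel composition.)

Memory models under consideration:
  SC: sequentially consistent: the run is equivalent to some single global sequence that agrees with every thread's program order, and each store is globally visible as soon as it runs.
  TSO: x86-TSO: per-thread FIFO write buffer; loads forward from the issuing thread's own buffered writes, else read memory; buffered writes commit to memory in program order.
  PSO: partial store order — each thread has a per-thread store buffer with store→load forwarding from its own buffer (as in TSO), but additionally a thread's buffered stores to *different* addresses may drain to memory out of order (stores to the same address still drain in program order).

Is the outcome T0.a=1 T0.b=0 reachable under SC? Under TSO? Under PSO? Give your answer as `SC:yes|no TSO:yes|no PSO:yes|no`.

SC:no TSO:no PSO:yes

outcome vector order: (T0.a,T0.b)
SC (3): (0,0) (0,2) (1,2)
TSO (3): (0,0) (0,2) (1,2)
PSO (4): (0,0) (0,2) (1,0) (1,2)
target (1,0) ∈ {PSO}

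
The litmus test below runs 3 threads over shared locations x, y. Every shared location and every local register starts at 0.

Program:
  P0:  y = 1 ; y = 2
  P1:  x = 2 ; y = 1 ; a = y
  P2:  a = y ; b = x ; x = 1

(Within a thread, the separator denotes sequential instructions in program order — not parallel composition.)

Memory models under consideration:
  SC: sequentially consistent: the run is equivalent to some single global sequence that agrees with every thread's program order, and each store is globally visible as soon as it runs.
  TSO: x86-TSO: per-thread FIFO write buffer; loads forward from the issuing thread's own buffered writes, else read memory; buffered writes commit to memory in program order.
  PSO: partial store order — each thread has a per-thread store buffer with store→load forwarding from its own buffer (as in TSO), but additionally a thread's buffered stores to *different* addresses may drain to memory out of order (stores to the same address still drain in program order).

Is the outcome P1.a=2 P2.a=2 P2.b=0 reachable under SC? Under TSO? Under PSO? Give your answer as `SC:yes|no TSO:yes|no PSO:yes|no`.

outcome vector order: (P1.a,P2.a,P2.b)
SC (11): (1,0,0); (1,0,2); (1,1,0); (1,1,2); (1,2,0); (1,2,2); (2,0,0); (2,0,2); (2,1,0); (2,1,2); (2,2,2)
TSO (11): (1,0,0); (1,0,2); (1,1,0); (1,1,2); (1,2,0); (1,2,2); (2,0,0); (2,0,2); (2,1,0); (2,1,2); (2,2,2)
PSO (12): (1,0,0); (1,0,2); (1,1,0); (1,1,2); (1,2,0); (1,2,2); (2,0,0); (2,0,2); (2,1,0); (2,1,2); (2,2,0); (2,2,2)
target (2,2,0) ∈ {PSO}

SC:no TSO:no PSO:yes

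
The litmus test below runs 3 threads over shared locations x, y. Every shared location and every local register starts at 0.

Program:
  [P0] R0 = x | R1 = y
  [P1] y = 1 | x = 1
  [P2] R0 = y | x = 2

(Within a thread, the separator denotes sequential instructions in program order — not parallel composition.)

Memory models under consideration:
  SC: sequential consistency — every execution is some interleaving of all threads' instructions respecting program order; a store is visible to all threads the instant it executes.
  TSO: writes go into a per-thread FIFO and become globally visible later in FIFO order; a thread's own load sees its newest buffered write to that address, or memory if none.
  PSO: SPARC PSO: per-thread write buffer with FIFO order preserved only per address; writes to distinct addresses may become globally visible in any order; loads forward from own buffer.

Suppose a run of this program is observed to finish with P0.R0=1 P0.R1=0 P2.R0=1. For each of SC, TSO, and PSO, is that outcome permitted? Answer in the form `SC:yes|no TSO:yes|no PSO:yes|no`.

SC:no TSO:no PSO:yes

outcome vector order: (P0.R0,P0.R1,P2.R0)
under SC → 000; 001; 010; 011; 110; 111; 200; 210; 211
under TSO → 000; 001; 010; 011; 110; 111; 200; 210; 211
under PSO → 000; 001; 010; 011; 100; 101; 110; 111; 200; 210; 211
target 101 ∈ {PSO}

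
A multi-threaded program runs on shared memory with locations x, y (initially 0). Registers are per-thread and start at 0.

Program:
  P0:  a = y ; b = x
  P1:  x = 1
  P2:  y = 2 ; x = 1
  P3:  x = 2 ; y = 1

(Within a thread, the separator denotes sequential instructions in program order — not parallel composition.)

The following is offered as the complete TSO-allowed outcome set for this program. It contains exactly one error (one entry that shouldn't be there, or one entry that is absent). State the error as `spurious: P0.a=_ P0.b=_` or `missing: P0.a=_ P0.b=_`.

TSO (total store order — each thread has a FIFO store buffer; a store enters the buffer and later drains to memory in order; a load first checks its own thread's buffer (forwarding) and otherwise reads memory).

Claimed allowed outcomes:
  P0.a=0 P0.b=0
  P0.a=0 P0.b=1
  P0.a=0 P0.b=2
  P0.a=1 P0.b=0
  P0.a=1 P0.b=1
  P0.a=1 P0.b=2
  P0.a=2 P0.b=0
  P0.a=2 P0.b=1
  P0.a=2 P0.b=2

spurious: P0.a=1 P0.b=0

outcome vector order: (P0.a,P0.b)
TSO (8): <0 0> <0 1> <0 2> <1 1> <1 2> <2 0> <2 1> <2 2>
claimed∖TSO = {<1 0>}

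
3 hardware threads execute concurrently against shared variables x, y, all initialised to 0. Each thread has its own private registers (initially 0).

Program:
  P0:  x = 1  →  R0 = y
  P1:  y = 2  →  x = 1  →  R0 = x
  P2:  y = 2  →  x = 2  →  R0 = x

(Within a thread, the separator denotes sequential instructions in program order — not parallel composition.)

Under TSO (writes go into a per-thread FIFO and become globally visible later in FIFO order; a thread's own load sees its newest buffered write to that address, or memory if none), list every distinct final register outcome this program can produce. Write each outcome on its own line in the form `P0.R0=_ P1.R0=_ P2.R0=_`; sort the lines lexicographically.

outcome vector order: (P0.R0,P1.R0,P2.R0)
|TSO outcomes| = 8

P0.R0=0 P1.R0=1 P2.R0=1
P0.R0=0 P1.R0=1 P2.R0=2
P0.R0=0 P1.R0=2 P2.R0=1
P0.R0=0 P1.R0=2 P2.R0=2
P0.R0=2 P1.R0=1 P2.R0=1
P0.R0=2 P1.R0=1 P2.R0=2
P0.R0=2 P1.R0=2 P2.R0=1
P0.R0=2 P1.R0=2 P2.R0=2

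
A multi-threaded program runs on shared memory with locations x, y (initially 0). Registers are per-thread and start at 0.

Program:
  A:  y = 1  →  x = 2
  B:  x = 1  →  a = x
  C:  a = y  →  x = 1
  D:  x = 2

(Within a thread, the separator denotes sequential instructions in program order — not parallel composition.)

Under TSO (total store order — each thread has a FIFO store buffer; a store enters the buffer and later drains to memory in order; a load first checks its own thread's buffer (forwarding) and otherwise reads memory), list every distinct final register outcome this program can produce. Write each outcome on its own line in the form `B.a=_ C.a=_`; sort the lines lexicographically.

B.a=1 C.a=0
B.a=1 C.a=1
B.a=2 C.a=0
B.a=2 C.a=1

outcome vector order: (B.a,C.a)
|TSO outcomes| = 4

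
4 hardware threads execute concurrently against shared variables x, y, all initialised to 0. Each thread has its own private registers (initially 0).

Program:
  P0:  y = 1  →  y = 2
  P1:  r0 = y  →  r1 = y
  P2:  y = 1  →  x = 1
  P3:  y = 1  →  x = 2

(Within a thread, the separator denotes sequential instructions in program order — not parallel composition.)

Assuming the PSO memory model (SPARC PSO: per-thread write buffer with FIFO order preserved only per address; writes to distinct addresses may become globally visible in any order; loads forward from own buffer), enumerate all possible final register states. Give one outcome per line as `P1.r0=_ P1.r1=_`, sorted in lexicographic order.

P1.r0=0 P1.r1=0
P1.r0=0 P1.r1=1
P1.r0=0 P1.r1=2
P1.r0=1 P1.r1=1
P1.r0=1 P1.r1=2
P1.r0=2 P1.r1=1
P1.r0=2 P1.r1=2

outcome vector order: (P1.r0,P1.r1)
|PSO outcomes| = 7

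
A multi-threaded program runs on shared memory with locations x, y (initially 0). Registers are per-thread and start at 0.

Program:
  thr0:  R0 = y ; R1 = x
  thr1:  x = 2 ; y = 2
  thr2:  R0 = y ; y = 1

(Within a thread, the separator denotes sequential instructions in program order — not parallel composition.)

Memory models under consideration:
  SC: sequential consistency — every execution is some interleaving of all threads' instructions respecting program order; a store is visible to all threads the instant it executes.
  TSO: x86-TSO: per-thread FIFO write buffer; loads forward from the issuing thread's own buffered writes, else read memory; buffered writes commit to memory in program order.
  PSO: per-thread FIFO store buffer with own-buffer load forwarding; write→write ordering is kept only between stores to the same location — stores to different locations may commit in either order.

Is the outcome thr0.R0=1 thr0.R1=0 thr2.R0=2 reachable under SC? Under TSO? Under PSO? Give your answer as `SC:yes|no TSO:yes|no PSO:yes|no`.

outcome vector order: (thr0.R0,thr0.R1,thr2.R0)
under SC → <0 0 0>, <0 0 2>, <0 2 0>, <0 2 2>, <1 0 0>, <1 2 0>, <1 2 2>, <2 2 0>, <2 2 2>
under TSO → <0 0 0>, <0 0 2>, <0 2 0>, <0 2 2>, <1 0 0>, <1 2 0>, <1 2 2>, <2 2 0>, <2 2 2>
under PSO → <0 0 0>, <0 0 2>, <0 2 0>, <0 2 2>, <1 0 0>, <1 0 2>, <1 2 0>, <1 2 2>, <2 0 0>, <2 0 2>, <2 2 0>, <2 2 2>
target <1 0 2> ∈ {PSO}

SC:no TSO:no PSO:yes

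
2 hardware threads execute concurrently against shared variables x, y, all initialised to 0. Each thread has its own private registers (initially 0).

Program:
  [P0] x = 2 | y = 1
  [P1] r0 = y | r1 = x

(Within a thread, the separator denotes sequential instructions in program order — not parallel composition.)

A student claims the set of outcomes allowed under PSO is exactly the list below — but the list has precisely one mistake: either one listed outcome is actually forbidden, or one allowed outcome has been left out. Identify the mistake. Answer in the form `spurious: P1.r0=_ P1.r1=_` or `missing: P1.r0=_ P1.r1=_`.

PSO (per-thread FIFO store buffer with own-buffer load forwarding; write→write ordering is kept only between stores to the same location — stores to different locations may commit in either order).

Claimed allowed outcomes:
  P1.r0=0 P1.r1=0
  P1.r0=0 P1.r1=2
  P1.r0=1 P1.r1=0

missing: P1.r0=1 P1.r1=2

outcome vector order: (P1.r0,P1.r1)
PSO: 4 outcomes — {<0 0> <0 2> <1 0> <1 2>}
PSO∖claimed = {<1 2>}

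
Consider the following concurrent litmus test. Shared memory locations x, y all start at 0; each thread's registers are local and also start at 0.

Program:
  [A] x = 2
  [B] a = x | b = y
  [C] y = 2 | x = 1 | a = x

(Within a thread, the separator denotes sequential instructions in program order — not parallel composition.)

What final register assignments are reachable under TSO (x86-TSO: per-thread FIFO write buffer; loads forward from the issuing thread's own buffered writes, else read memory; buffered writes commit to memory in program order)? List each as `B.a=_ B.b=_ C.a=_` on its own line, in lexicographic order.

outcome vector order: (B.a,B.b,C.a)
|TSO outcomes| = 9

B.a=0 B.b=0 C.a=1
B.a=0 B.b=0 C.a=2
B.a=0 B.b=2 C.a=1
B.a=0 B.b=2 C.a=2
B.a=1 B.b=2 C.a=1
B.a=1 B.b=2 C.a=2
B.a=2 B.b=0 C.a=1
B.a=2 B.b=2 C.a=1
B.a=2 B.b=2 C.a=2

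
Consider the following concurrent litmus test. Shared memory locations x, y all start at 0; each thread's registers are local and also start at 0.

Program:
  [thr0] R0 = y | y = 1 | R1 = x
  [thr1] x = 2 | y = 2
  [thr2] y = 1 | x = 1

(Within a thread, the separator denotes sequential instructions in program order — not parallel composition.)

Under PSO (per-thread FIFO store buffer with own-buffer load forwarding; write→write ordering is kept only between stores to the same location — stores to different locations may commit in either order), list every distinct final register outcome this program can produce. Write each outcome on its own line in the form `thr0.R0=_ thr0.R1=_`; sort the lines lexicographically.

outcome vector order: (thr0.R0,thr0.R1)
|PSO outcomes| = 9

thr0.R0=0 thr0.R1=0
thr0.R0=0 thr0.R1=1
thr0.R0=0 thr0.R1=2
thr0.R0=1 thr0.R1=0
thr0.R0=1 thr0.R1=1
thr0.R0=1 thr0.R1=2
thr0.R0=2 thr0.R1=0
thr0.R0=2 thr0.R1=1
thr0.R0=2 thr0.R1=2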